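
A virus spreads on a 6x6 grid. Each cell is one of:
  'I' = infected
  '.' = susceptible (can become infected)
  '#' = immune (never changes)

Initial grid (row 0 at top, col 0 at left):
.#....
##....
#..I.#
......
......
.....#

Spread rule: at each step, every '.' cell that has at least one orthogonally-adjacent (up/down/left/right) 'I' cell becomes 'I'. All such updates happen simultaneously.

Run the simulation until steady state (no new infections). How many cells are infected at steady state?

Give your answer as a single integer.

Step 0 (initial): 1 infected
Step 1: +4 new -> 5 infected
Step 2: +7 new -> 12 infected
Step 3: +8 new -> 20 infected
Step 4: +6 new -> 26 infected
Step 5: +2 new -> 28 infected
Step 6: +1 new -> 29 infected
Step 7: +0 new -> 29 infected

Answer: 29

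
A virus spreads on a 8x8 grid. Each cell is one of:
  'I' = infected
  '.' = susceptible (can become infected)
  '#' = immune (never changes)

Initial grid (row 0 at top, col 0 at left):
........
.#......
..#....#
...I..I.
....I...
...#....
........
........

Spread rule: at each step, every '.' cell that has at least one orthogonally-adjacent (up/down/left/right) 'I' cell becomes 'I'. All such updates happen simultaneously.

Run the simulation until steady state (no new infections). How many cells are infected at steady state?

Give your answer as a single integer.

Answer: 60

Derivation:
Step 0 (initial): 3 infected
Step 1: +10 new -> 13 infected
Step 2: +10 new -> 23 infected
Step 3: +15 new -> 38 infected
Step 4: +12 new -> 50 infected
Step 5: +6 new -> 56 infected
Step 6: +3 new -> 59 infected
Step 7: +1 new -> 60 infected
Step 8: +0 new -> 60 infected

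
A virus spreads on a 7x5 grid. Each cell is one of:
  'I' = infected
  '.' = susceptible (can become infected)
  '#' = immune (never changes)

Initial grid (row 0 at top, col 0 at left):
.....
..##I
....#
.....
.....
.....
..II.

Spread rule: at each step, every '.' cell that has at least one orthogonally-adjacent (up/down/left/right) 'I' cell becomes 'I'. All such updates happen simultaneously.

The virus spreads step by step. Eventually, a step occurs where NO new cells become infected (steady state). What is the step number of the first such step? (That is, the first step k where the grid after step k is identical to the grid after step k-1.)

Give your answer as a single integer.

Answer: 7

Derivation:
Step 0 (initial): 3 infected
Step 1: +5 new -> 8 infected
Step 2: +6 new -> 14 infected
Step 3: +6 new -> 20 infected
Step 4: +6 new -> 26 infected
Step 5: +4 new -> 30 infected
Step 6: +2 new -> 32 infected
Step 7: +0 new -> 32 infected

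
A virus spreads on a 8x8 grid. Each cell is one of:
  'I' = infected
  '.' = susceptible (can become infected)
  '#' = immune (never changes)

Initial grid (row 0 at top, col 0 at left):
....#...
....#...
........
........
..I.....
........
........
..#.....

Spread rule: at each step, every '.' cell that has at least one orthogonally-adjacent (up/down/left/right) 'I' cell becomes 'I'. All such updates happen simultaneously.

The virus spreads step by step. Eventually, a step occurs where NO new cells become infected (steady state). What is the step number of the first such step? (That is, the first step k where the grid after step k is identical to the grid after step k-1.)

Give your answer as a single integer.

Step 0 (initial): 1 infected
Step 1: +4 new -> 5 infected
Step 2: +8 new -> 13 infected
Step 3: +10 new -> 23 infected
Step 4: +12 new -> 35 infected
Step 5: +10 new -> 45 infected
Step 6: +7 new -> 52 infected
Step 7: +5 new -> 57 infected
Step 8: +3 new -> 60 infected
Step 9: +1 new -> 61 infected
Step 10: +0 new -> 61 infected

Answer: 10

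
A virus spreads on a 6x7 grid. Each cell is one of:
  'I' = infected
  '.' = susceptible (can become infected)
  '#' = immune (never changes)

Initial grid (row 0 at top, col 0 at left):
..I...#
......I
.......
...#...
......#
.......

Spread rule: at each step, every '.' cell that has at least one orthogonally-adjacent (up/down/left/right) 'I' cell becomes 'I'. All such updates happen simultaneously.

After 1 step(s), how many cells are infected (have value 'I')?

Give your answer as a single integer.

Answer: 7

Derivation:
Step 0 (initial): 2 infected
Step 1: +5 new -> 7 infected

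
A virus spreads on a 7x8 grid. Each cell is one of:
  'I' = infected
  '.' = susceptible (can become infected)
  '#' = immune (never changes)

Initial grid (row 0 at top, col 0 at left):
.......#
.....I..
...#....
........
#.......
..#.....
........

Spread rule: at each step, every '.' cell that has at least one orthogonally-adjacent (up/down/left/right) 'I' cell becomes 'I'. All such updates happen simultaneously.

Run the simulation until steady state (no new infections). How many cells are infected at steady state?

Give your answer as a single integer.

Answer: 52

Derivation:
Step 0 (initial): 1 infected
Step 1: +4 new -> 5 infected
Step 2: +7 new -> 12 infected
Step 3: +6 new -> 18 infected
Step 4: +8 new -> 26 infected
Step 5: +9 new -> 35 infected
Step 6: +8 new -> 43 infected
Step 7: +4 new -> 47 infected
Step 8: +2 new -> 49 infected
Step 9: +2 new -> 51 infected
Step 10: +1 new -> 52 infected
Step 11: +0 new -> 52 infected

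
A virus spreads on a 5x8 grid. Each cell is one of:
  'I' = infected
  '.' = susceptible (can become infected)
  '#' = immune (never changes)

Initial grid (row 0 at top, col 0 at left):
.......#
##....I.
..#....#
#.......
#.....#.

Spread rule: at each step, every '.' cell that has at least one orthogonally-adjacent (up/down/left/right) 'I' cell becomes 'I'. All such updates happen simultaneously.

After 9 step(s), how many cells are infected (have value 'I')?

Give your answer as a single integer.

Step 0 (initial): 1 infected
Step 1: +4 new -> 5 infected
Step 2: +4 new -> 9 infected
Step 3: +5 new -> 14 infected
Step 4: +6 new -> 20 infected
Step 5: +3 new -> 23 infected
Step 6: +3 new -> 26 infected
Step 7: +3 new -> 29 infected
Step 8: +2 new -> 31 infected
Step 9: +1 new -> 32 infected

Answer: 32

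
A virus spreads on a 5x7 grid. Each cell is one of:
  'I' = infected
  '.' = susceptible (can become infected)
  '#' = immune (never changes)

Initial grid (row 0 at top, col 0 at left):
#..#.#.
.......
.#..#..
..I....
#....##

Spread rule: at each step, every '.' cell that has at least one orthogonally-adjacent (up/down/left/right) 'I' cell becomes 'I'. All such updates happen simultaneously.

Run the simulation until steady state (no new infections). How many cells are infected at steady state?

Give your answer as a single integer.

Step 0 (initial): 1 infected
Step 1: +4 new -> 5 infected
Step 2: +6 new -> 11 infected
Step 3: +6 new -> 17 infected
Step 4: +5 new -> 22 infected
Step 5: +3 new -> 25 infected
Step 6: +1 new -> 26 infected
Step 7: +1 new -> 27 infected
Step 8: +0 new -> 27 infected

Answer: 27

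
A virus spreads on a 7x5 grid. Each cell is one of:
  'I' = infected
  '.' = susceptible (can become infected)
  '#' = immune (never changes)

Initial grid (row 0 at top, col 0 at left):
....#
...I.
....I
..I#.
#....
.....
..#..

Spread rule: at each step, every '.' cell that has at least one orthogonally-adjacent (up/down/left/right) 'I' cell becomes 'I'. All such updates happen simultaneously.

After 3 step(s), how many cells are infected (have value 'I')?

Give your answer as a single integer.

Step 0 (initial): 3 infected
Step 1: +8 new -> 11 infected
Step 2: +8 new -> 19 infected
Step 3: +6 new -> 25 infected

Answer: 25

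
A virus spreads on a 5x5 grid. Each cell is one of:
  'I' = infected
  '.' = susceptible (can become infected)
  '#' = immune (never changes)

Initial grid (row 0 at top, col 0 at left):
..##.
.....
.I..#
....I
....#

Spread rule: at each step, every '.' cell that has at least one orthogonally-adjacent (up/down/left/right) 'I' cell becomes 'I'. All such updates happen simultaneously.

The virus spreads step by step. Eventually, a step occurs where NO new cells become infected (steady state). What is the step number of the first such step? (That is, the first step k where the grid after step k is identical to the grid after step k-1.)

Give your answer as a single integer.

Answer: 6

Derivation:
Step 0 (initial): 2 infected
Step 1: +5 new -> 7 infected
Step 2: +8 new -> 15 infected
Step 3: +4 new -> 19 infected
Step 4: +1 new -> 20 infected
Step 5: +1 new -> 21 infected
Step 6: +0 new -> 21 infected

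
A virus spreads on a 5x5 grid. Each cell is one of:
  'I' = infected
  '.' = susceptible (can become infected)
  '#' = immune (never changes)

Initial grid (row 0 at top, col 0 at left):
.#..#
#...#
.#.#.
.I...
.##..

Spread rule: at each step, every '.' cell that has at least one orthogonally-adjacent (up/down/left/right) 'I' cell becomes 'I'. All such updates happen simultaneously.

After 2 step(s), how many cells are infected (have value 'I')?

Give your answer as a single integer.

Answer: 7

Derivation:
Step 0 (initial): 1 infected
Step 1: +2 new -> 3 infected
Step 2: +4 new -> 7 infected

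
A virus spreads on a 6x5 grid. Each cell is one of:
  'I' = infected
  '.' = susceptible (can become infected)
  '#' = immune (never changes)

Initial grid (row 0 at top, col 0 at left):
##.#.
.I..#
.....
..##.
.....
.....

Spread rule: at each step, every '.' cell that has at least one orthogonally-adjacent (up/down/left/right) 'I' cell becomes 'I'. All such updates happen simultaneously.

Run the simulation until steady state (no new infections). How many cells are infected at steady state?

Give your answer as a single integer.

Answer: 23

Derivation:
Step 0 (initial): 1 infected
Step 1: +3 new -> 4 infected
Step 2: +5 new -> 9 infected
Step 3: +3 new -> 12 infected
Step 4: +4 new -> 16 infected
Step 5: +4 new -> 20 infected
Step 6: +2 new -> 22 infected
Step 7: +1 new -> 23 infected
Step 8: +0 new -> 23 infected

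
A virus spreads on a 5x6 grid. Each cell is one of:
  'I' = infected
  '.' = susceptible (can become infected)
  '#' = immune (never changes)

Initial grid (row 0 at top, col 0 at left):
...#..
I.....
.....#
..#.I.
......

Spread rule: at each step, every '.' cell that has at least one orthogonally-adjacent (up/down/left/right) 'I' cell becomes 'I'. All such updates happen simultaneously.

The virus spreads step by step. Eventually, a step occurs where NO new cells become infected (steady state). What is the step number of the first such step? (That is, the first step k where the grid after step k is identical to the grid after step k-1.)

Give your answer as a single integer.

Step 0 (initial): 2 infected
Step 1: +7 new -> 9 infected
Step 2: +8 new -> 17 infected
Step 3: +8 new -> 25 infected
Step 4: +2 new -> 27 infected
Step 5: +0 new -> 27 infected

Answer: 5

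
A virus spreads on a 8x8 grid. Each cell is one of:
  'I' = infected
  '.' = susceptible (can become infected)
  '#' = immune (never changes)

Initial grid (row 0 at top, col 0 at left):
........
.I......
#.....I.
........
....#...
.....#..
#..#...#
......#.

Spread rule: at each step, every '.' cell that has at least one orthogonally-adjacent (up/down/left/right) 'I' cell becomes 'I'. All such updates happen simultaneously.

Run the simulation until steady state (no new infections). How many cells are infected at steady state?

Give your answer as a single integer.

Answer: 56

Derivation:
Step 0 (initial): 2 infected
Step 1: +8 new -> 10 infected
Step 2: +12 new -> 22 infected
Step 3: +12 new -> 34 infected
Step 4: +7 new -> 41 infected
Step 5: +5 new -> 46 infected
Step 6: +5 new -> 51 infected
Step 7: +4 new -> 55 infected
Step 8: +1 new -> 56 infected
Step 9: +0 new -> 56 infected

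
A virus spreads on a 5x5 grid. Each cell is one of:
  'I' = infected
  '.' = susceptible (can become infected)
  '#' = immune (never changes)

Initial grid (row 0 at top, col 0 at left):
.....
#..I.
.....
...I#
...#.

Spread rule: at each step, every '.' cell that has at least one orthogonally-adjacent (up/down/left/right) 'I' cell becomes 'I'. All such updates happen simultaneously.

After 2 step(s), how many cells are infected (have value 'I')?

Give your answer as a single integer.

Answer: 14

Derivation:
Step 0 (initial): 2 infected
Step 1: +5 new -> 7 infected
Step 2: +7 new -> 14 infected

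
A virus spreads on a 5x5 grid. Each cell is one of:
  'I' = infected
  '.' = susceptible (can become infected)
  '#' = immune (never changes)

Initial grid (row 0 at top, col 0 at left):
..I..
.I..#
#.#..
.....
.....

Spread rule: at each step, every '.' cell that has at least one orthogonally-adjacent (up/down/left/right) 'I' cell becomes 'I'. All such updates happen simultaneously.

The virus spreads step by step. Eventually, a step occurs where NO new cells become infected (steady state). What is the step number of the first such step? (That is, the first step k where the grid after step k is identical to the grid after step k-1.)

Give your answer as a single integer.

Step 0 (initial): 2 infected
Step 1: +5 new -> 7 infected
Step 2: +4 new -> 11 infected
Step 3: +4 new -> 15 infected
Step 4: +4 new -> 19 infected
Step 5: +2 new -> 21 infected
Step 6: +1 new -> 22 infected
Step 7: +0 new -> 22 infected

Answer: 7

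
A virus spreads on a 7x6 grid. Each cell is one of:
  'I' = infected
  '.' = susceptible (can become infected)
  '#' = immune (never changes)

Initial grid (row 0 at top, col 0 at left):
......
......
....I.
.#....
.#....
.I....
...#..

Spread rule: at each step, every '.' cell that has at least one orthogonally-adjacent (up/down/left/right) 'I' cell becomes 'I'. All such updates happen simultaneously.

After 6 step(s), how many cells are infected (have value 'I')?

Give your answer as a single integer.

Step 0 (initial): 2 infected
Step 1: +7 new -> 9 infected
Step 2: +12 new -> 21 infected
Step 3: +9 new -> 30 infected
Step 4: +5 new -> 35 infected
Step 5: +3 new -> 38 infected
Step 6: +1 new -> 39 infected

Answer: 39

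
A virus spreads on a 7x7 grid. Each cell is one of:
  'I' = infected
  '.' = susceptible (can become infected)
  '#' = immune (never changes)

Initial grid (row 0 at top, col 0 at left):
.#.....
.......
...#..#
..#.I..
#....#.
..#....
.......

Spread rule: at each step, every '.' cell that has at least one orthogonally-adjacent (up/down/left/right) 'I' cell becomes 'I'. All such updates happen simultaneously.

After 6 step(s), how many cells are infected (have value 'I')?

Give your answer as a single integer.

Answer: 39

Derivation:
Step 0 (initial): 1 infected
Step 1: +4 new -> 5 infected
Step 2: +5 new -> 10 infected
Step 3: +8 new -> 18 infected
Step 4: +8 new -> 26 infected
Step 5: +8 new -> 34 infected
Step 6: +5 new -> 39 infected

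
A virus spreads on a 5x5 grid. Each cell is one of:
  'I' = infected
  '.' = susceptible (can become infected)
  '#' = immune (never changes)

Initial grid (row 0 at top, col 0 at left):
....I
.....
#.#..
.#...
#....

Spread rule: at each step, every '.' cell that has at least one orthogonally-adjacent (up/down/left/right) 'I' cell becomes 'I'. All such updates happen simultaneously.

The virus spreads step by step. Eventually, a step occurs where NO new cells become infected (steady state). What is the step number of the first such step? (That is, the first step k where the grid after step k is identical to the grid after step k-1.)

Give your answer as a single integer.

Answer: 8

Derivation:
Step 0 (initial): 1 infected
Step 1: +2 new -> 3 infected
Step 2: +3 new -> 6 infected
Step 3: +4 new -> 10 infected
Step 4: +4 new -> 14 infected
Step 5: +4 new -> 18 infected
Step 6: +1 new -> 19 infected
Step 7: +1 new -> 20 infected
Step 8: +0 new -> 20 infected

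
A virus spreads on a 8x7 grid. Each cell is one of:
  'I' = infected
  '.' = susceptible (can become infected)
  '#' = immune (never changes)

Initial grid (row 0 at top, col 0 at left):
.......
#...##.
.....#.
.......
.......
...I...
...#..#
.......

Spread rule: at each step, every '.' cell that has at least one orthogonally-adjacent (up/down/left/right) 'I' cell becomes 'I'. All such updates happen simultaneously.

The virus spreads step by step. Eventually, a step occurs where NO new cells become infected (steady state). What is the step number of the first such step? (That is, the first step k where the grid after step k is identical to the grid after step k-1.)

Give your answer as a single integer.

Step 0 (initial): 1 infected
Step 1: +3 new -> 4 infected
Step 2: +7 new -> 11 infected
Step 3: +11 new -> 22 infected
Step 4: +11 new -> 33 infected
Step 5: +7 new -> 40 infected
Step 6: +5 new -> 45 infected
Step 7: +3 new -> 48 infected
Step 8: +2 new -> 50 infected
Step 9: +0 new -> 50 infected

Answer: 9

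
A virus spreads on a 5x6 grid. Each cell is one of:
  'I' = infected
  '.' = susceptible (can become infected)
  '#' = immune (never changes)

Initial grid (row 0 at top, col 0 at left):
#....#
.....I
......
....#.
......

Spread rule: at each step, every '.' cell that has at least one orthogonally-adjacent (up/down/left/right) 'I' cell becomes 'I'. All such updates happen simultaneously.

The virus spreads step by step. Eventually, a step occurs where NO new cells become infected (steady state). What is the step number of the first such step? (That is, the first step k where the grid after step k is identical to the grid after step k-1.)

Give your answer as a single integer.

Step 0 (initial): 1 infected
Step 1: +2 new -> 3 infected
Step 2: +4 new -> 7 infected
Step 3: +4 new -> 11 infected
Step 4: +5 new -> 16 infected
Step 5: +5 new -> 21 infected
Step 6: +3 new -> 24 infected
Step 7: +2 new -> 26 infected
Step 8: +1 new -> 27 infected
Step 9: +0 new -> 27 infected

Answer: 9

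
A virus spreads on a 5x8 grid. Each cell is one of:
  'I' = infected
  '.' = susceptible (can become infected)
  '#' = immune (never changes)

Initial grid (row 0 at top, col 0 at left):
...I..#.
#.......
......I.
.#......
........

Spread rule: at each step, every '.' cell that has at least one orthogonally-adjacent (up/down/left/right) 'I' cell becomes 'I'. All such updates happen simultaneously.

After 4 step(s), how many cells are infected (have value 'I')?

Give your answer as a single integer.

Answer: 32

Derivation:
Step 0 (initial): 2 infected
Step 1: +7 new -> 9 infected
Step 2: +11 new -> 20 infected
Step 3: +8 new -> 28 infected
Step 4: +4 new -> 32 infected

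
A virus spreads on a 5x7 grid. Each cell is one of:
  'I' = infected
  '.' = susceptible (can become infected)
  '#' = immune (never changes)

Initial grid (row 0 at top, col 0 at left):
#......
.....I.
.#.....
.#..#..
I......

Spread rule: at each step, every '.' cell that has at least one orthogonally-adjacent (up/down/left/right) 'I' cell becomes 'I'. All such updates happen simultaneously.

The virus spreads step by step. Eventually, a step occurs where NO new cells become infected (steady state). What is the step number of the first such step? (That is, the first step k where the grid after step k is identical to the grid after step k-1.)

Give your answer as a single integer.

Answer: 6

Derivation:
Step 0 (initial): 2 infected
Step 1: +6 new -> 8 infected
Step 2: +8 new -> 16 infected
Step 3: +8 new -> 24 infected
Step 4: +6 new -> 30 infected
Step 5: +1 new -> 31 infected
Step 6: +0 new -> 31 infected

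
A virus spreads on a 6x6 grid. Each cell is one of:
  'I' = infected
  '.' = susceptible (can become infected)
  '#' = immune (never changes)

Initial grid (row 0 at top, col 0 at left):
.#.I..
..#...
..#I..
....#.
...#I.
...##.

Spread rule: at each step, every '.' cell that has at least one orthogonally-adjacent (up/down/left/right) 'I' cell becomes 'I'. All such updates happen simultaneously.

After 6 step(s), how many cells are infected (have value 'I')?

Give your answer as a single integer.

Step 0 (initial): 3 infected
Step 1: +6 new -> 9 infected
Step 2: +6 new -> 15 infected
Step 3: +3 new -> 18 infected
Step 4: +4 new -> 22 infected
Step 5: +4 new -> 26 infected
Step 6: +2 new -> 28 infected

Answer: 28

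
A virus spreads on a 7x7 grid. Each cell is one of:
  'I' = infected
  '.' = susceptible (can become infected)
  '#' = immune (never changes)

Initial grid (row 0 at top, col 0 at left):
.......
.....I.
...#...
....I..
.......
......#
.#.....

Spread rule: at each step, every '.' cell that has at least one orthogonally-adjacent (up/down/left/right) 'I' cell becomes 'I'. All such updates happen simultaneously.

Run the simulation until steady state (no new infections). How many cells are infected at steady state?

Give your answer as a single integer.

Answer: 46

Derivation:
Step 0 (initial): 2 infected
Step 1: +8 new -> 10 infected
Step 2: +9 new -> 19 infected
Step 3: +9 new -> 28 infected
Step 4: +8 new -> 36 infected
Step 5: +7 new -> 43 infected
Step 6: +2 new -> 45 infected
Step 7: +1 new -> 46 infected
Step 8: +0 new -> 46 infected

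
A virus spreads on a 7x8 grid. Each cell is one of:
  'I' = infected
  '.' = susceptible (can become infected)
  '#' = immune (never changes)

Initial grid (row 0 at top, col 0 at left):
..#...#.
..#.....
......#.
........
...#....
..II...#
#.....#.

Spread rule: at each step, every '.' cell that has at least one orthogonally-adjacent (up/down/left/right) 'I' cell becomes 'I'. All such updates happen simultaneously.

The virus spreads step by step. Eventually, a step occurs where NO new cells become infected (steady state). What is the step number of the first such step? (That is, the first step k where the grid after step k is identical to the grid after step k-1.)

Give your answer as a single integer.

Step 0 (initial): 2 infected
Step 1: +5 new -> 7 infected
Step 2: +7 new -> 14 infected
Step 3: +8 new -> 22 infected
Step 4: +6 new -> 28 infected
Step 5: +7 new -> 35 infected
Step 6: +6 new -> 41 infected
Step 7: +4 new -> 45 infected
Step 8: +1 new -> 46 infected
Step 9: +1 new -> 47 infected
Step 10: +0 new -> 47 infected

Answer: 10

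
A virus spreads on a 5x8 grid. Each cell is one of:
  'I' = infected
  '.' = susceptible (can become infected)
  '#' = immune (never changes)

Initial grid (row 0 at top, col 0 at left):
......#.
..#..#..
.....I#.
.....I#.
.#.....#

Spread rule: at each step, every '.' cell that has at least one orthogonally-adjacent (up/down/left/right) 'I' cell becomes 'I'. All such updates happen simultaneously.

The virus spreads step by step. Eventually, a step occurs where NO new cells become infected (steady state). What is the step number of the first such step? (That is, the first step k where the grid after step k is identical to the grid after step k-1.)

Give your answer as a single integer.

Answer: 8

Derivation:
Step 0 (initial): 2 infected
Step 1: +3 new -> 5 infected
Step 2: +5 new -> 10 infected
Step 3: +5 new -> 15 infected
Step 4: +5 new -> 20 infected
Step 5: +4 new -> 24 infected
Step 6: +3 new -> 27 infected
Step 7: +1 new -> 28 infected
Step 8: +0 new -> 28 infected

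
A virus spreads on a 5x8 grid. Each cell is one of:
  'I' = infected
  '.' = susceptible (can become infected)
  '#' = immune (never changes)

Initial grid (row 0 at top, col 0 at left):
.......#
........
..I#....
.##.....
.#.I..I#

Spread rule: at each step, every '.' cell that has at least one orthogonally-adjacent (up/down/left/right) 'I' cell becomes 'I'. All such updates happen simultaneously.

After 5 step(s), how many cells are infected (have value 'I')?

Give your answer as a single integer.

Answer: 34

Derivation:
Step 0 (initial): 3 infected
Step 1: +7 new -> 10 infected
Step 2: +8 new -> 18 infected
Step 3: +9 new -> 27 infected
Step 4: +6 new -> 33 infected
Step 5: +1 new -> 34 infected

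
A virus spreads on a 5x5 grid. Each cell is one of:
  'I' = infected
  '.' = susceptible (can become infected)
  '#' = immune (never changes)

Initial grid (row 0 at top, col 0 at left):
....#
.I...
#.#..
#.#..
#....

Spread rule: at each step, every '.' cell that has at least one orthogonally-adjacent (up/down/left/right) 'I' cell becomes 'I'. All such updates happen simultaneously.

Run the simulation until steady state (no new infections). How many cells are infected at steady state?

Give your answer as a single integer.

Answer: 19

Derivation:
Step 0 (initial): 1 infected
Step 1: +4 new -> 5 infected
Step 2: +4 new -> 9 infected
Step 3: +4 new -> 13 infected
Step 4: +3 new -> 16 infected
Step 5: +2 new -> 18 infected
Step 6: +1 new -> 19 infected
Step 7: +0 new -> 19 infected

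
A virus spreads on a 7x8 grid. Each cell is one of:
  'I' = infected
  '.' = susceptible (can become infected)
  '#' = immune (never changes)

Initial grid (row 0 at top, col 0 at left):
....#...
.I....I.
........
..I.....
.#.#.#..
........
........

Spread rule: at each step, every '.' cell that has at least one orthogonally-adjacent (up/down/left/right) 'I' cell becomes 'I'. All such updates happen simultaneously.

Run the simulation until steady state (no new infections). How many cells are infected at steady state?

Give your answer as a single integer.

Step 0 (initial): 3 infected
Step 1: +12 new -> 15 infected
Step 2: +14 new -> 29 infected
Step 3: +10 new -> 39 infected
Step 4: +6 new -> 45 infected
Step 5: +5 new -> 50 infected
Step 6: +2 new -> 52 infected
Step 7: +0 new -> 52 infected

Answer: 52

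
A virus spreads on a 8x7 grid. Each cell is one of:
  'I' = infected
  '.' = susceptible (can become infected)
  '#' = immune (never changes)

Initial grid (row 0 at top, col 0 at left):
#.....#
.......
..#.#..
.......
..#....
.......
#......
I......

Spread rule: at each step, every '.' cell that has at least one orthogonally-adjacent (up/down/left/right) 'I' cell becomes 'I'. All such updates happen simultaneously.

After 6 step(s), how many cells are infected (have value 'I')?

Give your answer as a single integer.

Answer: 24

Derivation:
Step 0 (initial): 1 infected
Step 1: +1 new -> 2 infected
Step 2: +2 new -> 4 infected
Step 3: +3 new -> 7 infected
Step 4: +5 new -> 12 infected
Step 5: +5 new -> 17 infected
Step 6: +7 new -> 24 infected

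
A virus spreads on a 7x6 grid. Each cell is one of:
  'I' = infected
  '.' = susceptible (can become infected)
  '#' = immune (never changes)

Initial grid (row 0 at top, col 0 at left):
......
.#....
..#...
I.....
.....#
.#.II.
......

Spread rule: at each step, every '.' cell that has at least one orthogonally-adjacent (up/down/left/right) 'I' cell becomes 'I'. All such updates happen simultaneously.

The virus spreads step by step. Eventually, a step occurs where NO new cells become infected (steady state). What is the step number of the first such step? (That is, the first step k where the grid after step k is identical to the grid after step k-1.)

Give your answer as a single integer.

Step 0 (initial): 3 infected
Step 1: +9 new -> 12 infected
Step 2: +10 new -> 22 infected
Step 3: +6 new -> 28 infected
Step 4: +4 new -> 32 infected
Step 5: +5 new -> 37 infected
Step 6: +1 new -> 38 infected
Step 7: +0 new -> 38 infected

Answer: 7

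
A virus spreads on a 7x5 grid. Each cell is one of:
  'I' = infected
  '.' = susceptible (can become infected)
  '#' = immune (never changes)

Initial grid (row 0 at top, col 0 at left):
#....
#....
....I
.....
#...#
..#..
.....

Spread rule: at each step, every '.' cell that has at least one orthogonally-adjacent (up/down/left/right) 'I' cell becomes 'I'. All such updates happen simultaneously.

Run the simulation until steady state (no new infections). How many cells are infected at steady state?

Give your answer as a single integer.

Answer: 30

Derivation:
Step 0 (initial): 1 infected
Step 1: +3 new -> 4 infected
Step 2: +4 new -> 8 infected
Step 3: +5 new -> 13 infected
Step 4: +6 new -> 19 infected
Step 5: +5 new -> 24 infected
Step 6: +3 new -> 27 infected
Step 7: +2 new -> 29 infected
Step 8: +1 new -> 30 infected
Step 9: +0 new -> 30 infected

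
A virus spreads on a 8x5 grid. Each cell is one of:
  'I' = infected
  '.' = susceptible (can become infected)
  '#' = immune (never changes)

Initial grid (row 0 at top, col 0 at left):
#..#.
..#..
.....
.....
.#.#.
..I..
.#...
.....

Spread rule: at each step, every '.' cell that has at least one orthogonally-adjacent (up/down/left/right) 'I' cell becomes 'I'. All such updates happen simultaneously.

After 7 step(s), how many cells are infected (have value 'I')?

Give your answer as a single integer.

Answer: 34

Derivation:
Step 0 (initial): 1 infected
Step 1: +4 new -> 5 infected
Step 2: +5 new -> 10 infected
Step 3: +9 new -> 19 infected
Step 4: +6 new -> 25 infected
Step 5: +4 new -> 29 infected
Step 6: +3 new -> 32 infected
Step 7: +2 new -> 34 infected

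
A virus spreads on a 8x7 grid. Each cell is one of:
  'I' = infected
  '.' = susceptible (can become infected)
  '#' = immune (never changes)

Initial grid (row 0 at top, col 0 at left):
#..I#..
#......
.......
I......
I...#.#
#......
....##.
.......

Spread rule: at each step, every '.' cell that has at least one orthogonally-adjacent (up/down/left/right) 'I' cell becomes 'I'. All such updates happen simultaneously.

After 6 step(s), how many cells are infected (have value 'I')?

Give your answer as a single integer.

Answer: 43

Derivation:
Step 0 (initial): 3 infected
Step 1: +5 new -> 8 infected
Step 2: +8 new -> 16 infected
Step 3: +8 new -> 24 infected
Step 4: +8 new -> 32 infected
Step 5: +7 new -> 39 infected
Step 6: +4 new -> 43 infected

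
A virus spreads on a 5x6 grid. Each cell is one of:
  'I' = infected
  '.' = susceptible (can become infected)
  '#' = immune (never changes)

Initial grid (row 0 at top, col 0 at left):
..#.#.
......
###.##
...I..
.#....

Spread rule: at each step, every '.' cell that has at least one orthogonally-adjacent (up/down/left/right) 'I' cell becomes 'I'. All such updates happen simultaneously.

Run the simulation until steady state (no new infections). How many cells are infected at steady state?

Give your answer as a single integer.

Answer: 22

Derivation:
Step 0 (initial): 1 infected
Step 1: +4 new -> 5 infected
Step 2: +5 new -> 10 infected
Step 3: +5 new -> 15 infected
Step 4: +3 new -> 18 infected
Step 5: +3 new -> 21 infected
Step 6: +1 new -> 22 infected
Step 7: +0 new -> 22 infected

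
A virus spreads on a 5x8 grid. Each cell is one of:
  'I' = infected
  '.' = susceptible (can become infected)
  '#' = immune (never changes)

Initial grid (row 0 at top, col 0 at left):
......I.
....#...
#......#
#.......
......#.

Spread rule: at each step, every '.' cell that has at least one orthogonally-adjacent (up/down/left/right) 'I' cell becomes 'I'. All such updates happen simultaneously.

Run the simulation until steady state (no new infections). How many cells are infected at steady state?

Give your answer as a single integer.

Answer: 35

Derivation:
Step 0 (initial): 1 infected
Step 1: +3 new -> 4 infected
Step 2: +4 new -> 8 infected
Step 3: +3 new -> 11 infected
Step 4: +5 new -> 16 infected
Step 5: +6 new -> 22 infected
Step 6: +5 new -> 27 infected
Step 7: +4 new -> 31 infected
Step 8: +2 new -> 33 infected
Step 9: +1 new -> 34 infected
Step 10: +1 new -> 35 infected
Step 11: +0 new -> 35 infected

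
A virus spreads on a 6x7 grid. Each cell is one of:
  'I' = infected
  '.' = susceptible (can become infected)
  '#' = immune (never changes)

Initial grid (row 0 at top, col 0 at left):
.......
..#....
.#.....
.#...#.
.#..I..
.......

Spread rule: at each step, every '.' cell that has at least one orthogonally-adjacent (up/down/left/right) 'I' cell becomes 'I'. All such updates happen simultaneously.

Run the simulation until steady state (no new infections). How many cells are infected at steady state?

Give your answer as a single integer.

Step 0 (initial): 1 infected
Step 1: +4 new -> 5 infected
Step 2: +6 new -> 11 infected
Step 3: +7 new -> 18 infected
Step 4: +6 new -> 24 infected
Step 5: +4 new -> 28 infected
Step 6: +3 new -> 31 infected
Step 7: +2 new -> 33 infected
Step 8: +3 new -> 36 infected
Step 9: +1 new -> 37 infected
Step 10: +0 new -> 37 infected

Answer: 37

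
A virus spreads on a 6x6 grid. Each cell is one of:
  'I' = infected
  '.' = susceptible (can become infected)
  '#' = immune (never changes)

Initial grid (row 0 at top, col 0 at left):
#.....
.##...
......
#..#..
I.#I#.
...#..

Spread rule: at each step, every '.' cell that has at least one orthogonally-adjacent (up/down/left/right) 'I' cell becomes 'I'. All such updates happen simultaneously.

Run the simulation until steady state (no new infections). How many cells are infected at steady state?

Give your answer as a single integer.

Answer: 28

Derivation:
Step 0 (initial): 2 infected
Step 1: +2 new -> 4 infected
Step 2: +2 new -> 6 infected
Step 3: +3 new -> 9 infected
Step 4: +2 new -> 11 infected
Step 5: +2 new -> 13 infected
Step 6: +2 new -> 15 infected
Step 7: +4 new -> 19 infected
Step 8: +4 new -> 23 infected
Step 9: +3 new -> 26 infected
Step 10: +1 new -> 27 infected
Step 11: +1 new -> 28 infected
Step 12: +0 new -> 28 infected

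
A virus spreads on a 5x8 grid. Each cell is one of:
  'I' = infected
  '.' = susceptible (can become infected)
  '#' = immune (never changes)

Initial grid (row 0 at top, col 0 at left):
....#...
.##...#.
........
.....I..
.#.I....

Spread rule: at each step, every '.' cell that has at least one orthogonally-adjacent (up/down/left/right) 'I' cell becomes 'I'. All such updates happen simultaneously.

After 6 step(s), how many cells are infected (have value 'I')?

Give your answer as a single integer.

Step 0 (initial): 2 infected
Step 1: +7 new -> 9 infected
Step 2: +7 new -> 16 infected
Step 3: +7 new -> 23 infected
Step 4: +5 new -> 28 infected
Step 5: +4 new -> 32 infected
Step 6: +2 new -> 34 infected

Answer: 34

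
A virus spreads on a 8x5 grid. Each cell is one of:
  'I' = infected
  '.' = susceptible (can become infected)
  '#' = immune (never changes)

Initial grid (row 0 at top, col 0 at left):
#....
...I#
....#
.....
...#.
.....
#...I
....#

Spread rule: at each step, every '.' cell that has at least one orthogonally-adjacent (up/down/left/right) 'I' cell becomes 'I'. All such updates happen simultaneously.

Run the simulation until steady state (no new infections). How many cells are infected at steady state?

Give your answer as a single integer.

Answer: 34

Derivation:
Step 0 (initial): 2 infected
Step 1: +5 new -> 7 infected
Step 2: +9 new -> 16 infected
Step 3: +8 new -> 24 infected
Step 4: +5 new -> 29 infected
Step 5: +4 new -> 33 infected
Step 6: +1 new -> 34 infected
Step 7: +0 new -> 34 infected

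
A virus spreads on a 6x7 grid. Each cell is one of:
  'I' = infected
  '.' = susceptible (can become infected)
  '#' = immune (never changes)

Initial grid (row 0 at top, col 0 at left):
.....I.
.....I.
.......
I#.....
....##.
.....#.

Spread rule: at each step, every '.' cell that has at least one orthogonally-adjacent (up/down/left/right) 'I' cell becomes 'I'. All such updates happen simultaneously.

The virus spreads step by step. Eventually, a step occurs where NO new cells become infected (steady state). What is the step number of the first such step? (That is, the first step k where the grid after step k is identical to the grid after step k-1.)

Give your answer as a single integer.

Answer: 7

Derivation:
Step 0 (initial): 3 infected
Step 1: +7 new -> 10 infected
Step 2: +9 new -> 19 infected
Step 3: +10 new -> 29 infected
Step 4: +6 new -> 35 infected
Step 5: +2 new -> 37 infected
Step 6: +1 new -> 38 infected
Step 7: +0 new -> 38 infected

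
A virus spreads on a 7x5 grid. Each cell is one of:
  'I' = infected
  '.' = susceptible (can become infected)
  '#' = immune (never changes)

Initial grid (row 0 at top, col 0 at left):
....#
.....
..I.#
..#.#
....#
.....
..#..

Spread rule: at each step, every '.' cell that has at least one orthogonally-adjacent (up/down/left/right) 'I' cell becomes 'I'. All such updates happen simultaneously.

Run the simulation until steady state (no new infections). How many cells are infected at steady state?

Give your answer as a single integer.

Answer: 29

Derivation:
Step 0 (initial): 1 infected
Step 1: +3 new -> 4 infected
Step 2: +6 new -> 10 infected
Step 3: +7 new -> 17 infected
Step 4: +5 new -> 22 infected
Step 5: +5 new -> 27 infected
Step 6: +2 new -> 29 infected
Step 7: +0 new -> 29 infected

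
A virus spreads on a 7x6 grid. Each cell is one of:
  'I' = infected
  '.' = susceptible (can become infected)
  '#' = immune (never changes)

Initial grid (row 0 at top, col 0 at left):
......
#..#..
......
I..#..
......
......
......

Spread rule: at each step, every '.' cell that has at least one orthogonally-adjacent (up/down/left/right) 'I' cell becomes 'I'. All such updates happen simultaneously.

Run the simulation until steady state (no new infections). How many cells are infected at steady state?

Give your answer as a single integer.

Step 0 (initial): 1 infected
Step 1: +3 new -> 4 infected
Step 2: +4 new -> 8 infected
Step 3: +5 new -> 13 infected
Step 4: +6 new -> 19 infected
Step 5: +6 new -> 25 infected
Step 6: +7 new -> 32 infected
Step 7: +5 new -> 37 infected
Step 8: +2 new -> 39 infected
Step 9: +0 new -> 39 infected

Answer: 39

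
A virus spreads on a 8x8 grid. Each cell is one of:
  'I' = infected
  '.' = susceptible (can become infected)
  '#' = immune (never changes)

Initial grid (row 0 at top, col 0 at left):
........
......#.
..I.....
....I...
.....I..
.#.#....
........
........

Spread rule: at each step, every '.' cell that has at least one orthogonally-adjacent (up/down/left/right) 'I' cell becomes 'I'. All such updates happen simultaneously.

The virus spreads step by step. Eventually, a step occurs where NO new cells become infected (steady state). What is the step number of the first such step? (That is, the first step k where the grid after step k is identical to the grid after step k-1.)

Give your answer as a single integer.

Step 0 (initial): 3 infected
Step 1: +10 new -> 13 infected
Step 2: +14 new -> 27 infected
Step 3: +14 new -> 41 infected
Step 4: +9 new -> 50 infected
Step 5: +7 new -> 57 infected
Step 6: +3 new -> 60 infected
Step 7: +1 new -> 61 infected
Step 8: +0 new -> 61 infected

Answer: 8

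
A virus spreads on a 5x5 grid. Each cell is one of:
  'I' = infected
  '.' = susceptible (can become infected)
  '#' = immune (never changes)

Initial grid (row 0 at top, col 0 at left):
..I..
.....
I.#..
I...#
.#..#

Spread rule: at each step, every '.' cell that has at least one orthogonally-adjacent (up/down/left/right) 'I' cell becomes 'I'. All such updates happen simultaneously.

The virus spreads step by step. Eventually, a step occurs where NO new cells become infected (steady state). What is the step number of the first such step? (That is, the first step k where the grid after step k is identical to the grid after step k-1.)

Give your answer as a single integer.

Answer: 5

Derivation:
Step 0 (initial): 3 infected
Step 1: +7 new -> 10 infected
Step 2: +5 new -> 15 infected
Step 3: +4 new -> 19 infected
Step 4: +2 new -> 21 infected
Step 5: +0 new -> 21 infected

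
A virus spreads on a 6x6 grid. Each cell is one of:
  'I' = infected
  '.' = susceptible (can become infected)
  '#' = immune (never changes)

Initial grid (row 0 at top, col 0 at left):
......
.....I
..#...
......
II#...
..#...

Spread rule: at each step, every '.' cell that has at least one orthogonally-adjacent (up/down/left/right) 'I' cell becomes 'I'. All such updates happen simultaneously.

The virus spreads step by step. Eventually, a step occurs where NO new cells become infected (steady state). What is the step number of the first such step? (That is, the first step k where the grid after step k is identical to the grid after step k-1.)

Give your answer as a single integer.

Step 0 (initial): 3 infected
Step 1: +7 new -> 10 infected
Step 2: +7 new -> 17 infected
Step 3: +8 new -> 25 infected
Step 4: +6 new -> 31 infected
Step 5: +2 new -> 33 infected
Step 6: +0 new -> 33 infected

Answer: 6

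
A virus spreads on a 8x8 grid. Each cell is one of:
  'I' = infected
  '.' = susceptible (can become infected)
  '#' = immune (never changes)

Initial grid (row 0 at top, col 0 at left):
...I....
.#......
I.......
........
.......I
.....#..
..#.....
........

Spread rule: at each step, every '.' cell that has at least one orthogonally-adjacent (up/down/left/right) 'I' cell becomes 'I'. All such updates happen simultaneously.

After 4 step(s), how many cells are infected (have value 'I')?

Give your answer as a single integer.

Answer: 50

Derivation:
Step 0 (initial): 3 infected
Step 1: +9 new -> 12 infected
Step 2: +14 new -> 26 infected
Step 3: +13 new -> 39 infected
Step 4: +11 new -> 50 infected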